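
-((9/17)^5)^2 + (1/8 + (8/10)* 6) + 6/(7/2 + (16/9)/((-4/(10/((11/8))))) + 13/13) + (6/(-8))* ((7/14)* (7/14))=383309529423713801/40481157521015920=9.47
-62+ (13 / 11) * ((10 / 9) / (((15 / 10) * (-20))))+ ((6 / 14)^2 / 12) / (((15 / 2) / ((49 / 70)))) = -12898603 / 207900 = -62.04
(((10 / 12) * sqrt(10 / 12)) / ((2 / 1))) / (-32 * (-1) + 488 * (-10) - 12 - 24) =-5 * sqrt(30) / 351648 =-0.00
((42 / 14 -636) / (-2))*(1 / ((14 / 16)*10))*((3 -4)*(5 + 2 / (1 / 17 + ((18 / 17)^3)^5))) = -51019721910846173343006 / 242025645506290077635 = -210.80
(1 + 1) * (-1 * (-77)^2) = -11858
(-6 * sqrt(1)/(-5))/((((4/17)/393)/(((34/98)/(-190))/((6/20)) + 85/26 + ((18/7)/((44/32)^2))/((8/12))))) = 10629.38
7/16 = 0.44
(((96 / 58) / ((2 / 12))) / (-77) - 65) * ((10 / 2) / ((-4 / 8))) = 1454330 / 2233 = 651.29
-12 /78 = -2 /13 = -0.15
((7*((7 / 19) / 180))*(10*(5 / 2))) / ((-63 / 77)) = -2695 / 6156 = -0.44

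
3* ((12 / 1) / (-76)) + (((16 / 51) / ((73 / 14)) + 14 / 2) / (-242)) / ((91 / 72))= -18424977 / 37089767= -0.50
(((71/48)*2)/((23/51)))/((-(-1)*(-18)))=-1207/3312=-0.36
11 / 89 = 0.12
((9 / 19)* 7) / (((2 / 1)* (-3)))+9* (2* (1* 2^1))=1347 / 38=35.45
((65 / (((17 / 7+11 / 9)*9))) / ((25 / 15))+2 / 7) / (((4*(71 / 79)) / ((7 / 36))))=0.08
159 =159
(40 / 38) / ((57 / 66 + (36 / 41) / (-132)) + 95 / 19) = 18040 / 100377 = 0.18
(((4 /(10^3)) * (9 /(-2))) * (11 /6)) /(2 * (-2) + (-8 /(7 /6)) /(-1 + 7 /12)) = -231 /87200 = -0.00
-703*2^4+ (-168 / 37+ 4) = -416196 / 37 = -11248.54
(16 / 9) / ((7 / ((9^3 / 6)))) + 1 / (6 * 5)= 30.89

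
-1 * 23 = -23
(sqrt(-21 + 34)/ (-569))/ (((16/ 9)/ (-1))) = 9 * sqrt(13)/ 9104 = 0.00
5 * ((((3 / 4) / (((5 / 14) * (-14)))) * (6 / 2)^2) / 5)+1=-7 / 20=-0.35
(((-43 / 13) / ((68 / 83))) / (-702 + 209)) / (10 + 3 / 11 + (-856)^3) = -0.00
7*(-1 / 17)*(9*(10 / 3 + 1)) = -273 / 17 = -16.06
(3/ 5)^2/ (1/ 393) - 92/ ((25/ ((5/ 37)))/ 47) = 109249/ 925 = 118.11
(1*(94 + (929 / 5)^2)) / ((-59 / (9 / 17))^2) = 70096671 / 25150225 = 2.79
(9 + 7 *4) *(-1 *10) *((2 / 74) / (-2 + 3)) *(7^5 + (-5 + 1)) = -168030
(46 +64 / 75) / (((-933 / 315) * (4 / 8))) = -49196 / 1555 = -31.64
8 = 8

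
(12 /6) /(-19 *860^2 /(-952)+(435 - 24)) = 238 /1805459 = 0.00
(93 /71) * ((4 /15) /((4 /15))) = 93 /71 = 1.31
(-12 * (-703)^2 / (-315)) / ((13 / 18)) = 11861016 / 455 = 26068.17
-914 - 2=-916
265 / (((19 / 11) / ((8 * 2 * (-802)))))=-37405280 / 19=-1968698.95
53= 53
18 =18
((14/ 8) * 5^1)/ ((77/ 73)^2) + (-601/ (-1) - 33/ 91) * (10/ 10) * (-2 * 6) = -317107279/ 44044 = -7199.78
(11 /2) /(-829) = -11 /1658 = -0.01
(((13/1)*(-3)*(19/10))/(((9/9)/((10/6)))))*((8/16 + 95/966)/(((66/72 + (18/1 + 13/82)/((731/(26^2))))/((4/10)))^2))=-6155573146857888/163274080621255625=-0.04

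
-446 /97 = -4.60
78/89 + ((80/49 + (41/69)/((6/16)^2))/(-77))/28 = 1275329822/1459709559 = 0.87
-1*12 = -12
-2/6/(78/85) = -85/234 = -0.36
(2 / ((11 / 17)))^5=45435424 / 161051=282.12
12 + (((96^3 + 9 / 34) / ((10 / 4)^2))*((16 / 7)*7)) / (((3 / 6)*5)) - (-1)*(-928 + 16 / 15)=5769725636 / 6375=905055.00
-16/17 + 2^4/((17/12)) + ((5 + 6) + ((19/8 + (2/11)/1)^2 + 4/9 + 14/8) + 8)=45123977/1184832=38.08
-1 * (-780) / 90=26 / 3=8.67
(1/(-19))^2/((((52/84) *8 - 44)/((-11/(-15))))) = -77/1480100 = -0.00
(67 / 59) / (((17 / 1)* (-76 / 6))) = -201 / 38114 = -0.01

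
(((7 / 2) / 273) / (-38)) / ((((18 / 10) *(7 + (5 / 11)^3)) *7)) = -6655 / 1763123544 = -0.00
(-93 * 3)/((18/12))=-186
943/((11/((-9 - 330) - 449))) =-743084/11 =-67553.09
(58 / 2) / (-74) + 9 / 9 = 45 / 74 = 0.61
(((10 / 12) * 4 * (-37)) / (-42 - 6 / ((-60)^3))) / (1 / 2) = 8880000 / 1511999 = 5.87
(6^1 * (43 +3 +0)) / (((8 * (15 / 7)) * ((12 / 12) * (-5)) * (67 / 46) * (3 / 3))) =-3703 / 1675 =-2.21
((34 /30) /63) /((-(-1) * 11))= 17 /10395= 0.00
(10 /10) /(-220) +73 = 16059 /220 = 73.00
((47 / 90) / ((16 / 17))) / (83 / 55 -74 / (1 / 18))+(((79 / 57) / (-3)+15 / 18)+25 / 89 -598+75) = -18615331584071 / 35637784416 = -522.35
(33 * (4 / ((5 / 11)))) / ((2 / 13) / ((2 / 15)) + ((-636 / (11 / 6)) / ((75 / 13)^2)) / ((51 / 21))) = -441226500 / 4767571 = -92.55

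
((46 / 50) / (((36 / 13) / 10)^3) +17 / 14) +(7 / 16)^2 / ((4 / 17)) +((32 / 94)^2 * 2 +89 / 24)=568958527247 / 11543067648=49.29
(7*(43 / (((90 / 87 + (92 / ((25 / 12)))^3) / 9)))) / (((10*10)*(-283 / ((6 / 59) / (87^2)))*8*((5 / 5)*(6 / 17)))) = -3198125 / 604639977520917696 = -0.00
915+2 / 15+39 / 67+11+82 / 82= 932354 / 1005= 927.72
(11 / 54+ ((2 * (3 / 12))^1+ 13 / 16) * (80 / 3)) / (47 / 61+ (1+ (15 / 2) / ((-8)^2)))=7421504 / 397953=18.65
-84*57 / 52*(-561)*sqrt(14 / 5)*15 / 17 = 118503*sqrt(70) / 13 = 76266.71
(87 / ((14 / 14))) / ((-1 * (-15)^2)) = -29 / 75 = -0.39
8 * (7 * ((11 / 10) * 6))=1848 / 5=369.60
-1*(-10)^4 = -10000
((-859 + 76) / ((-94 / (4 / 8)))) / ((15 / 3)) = 783 / 940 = 0.83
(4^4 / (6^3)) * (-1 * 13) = -416 / 27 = -15.41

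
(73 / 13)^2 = 5329 / 169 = 31.53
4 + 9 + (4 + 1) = 18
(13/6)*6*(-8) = -104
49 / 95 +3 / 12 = 291 / 380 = 0.77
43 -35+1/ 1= 9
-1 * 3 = -3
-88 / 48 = -11 / 6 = -1.83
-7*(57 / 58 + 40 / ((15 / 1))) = -25.55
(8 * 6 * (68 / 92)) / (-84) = -68 / 161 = -0.42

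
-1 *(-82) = 82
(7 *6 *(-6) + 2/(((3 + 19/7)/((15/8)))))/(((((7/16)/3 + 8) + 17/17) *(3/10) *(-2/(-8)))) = -160860/439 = -366.42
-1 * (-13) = 13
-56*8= -448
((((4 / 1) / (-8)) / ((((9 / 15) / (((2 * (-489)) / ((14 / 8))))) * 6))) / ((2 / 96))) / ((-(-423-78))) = 26080 / 3507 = 7.44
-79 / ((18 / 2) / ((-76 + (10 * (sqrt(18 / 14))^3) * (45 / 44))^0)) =-79 / 9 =-8.78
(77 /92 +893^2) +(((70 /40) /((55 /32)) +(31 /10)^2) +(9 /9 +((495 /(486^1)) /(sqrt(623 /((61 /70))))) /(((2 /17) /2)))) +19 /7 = 187 * sqrt(54290) /67284 +35307726544 /44275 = 797464.83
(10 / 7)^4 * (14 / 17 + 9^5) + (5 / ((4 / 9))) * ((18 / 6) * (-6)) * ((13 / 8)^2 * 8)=157821800435 / 653072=241660.64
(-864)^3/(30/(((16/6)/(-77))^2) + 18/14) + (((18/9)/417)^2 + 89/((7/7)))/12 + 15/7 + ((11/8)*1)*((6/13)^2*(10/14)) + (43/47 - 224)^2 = 11636033276196249388163/484985605574230956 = 23992.53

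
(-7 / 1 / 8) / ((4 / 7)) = -49 / 32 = -1.53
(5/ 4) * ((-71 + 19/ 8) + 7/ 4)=-2675/ 32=-83.59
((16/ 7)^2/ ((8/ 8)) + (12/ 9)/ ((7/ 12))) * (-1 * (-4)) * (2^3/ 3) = 11776/ 147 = 80.11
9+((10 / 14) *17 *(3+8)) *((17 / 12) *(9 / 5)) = 9789 / 28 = 349.61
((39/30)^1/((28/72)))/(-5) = -117/175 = -0.67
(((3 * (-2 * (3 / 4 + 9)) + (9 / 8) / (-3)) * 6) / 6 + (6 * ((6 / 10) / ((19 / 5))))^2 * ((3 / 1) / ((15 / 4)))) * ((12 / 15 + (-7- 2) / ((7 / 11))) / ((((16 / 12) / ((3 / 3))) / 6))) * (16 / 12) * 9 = 10588874283 / 252700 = 41902.95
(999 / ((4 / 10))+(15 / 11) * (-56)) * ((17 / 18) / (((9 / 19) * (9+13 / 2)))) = 5734865 / 18414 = 311.44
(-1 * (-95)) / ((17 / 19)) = 1805 / 17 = 106.18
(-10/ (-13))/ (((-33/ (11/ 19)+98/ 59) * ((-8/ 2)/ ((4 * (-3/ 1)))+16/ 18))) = -1062/ 93379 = -0.01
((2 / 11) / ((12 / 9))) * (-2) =-3 / 11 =-0.27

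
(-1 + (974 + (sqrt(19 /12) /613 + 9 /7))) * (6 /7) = 835.10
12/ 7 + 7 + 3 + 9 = 145/ 7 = 20.71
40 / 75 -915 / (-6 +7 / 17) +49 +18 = 65912 / 285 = 231.27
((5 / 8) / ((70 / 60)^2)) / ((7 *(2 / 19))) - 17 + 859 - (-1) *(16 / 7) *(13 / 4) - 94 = 1037303 / 1372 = 756.05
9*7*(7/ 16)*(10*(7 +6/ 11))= 183015/ 88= 2079.72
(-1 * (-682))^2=465124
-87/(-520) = 87/520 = 0.17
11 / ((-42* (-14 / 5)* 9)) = 55 / 5292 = 0.01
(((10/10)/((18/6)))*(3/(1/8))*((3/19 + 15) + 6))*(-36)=-115776/19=-6093.47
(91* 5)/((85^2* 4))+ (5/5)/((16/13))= 19149/23120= 0.83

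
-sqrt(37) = -6.08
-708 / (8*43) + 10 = 7.94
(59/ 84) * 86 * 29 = 73573/ 42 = 1751.74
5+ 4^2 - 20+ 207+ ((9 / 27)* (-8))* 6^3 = -368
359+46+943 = 1348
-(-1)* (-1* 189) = -189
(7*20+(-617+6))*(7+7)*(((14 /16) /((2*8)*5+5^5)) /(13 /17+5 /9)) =-3531087 /2589640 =-1.36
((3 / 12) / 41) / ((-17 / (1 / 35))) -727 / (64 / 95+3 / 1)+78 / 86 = -288464449727 / 1464383060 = -196.99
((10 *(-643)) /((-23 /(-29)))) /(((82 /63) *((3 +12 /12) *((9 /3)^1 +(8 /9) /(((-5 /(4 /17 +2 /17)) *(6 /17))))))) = -551.77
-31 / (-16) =31 / 16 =1.94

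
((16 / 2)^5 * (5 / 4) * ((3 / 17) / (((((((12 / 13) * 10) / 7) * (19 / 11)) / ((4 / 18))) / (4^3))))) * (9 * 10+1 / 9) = 106405691392 / 26163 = 4067029.45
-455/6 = -75.83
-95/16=-5.94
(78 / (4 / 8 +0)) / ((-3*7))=-52 / 7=-7.43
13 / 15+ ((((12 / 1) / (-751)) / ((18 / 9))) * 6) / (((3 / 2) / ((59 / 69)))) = 217469 / 259095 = 0.84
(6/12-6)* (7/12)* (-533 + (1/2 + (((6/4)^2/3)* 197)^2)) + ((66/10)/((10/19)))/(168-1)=-36515340697/534400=-68329.60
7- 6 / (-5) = 41 / 5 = 8.20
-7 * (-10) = 70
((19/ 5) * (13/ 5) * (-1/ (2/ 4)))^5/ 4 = -7354865808056/ 9765625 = -753138.26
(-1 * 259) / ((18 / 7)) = -1813 / 18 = -100.72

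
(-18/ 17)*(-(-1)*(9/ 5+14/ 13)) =-198/ 65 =-3.05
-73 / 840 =-0.09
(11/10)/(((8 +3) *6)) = 1/60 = 0.02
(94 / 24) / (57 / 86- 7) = -2021 / 3270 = -0.62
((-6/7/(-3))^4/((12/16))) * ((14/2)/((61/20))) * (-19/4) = -6080/62769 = -0.10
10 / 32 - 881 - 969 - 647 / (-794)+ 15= -11648759 / 6352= -1833.87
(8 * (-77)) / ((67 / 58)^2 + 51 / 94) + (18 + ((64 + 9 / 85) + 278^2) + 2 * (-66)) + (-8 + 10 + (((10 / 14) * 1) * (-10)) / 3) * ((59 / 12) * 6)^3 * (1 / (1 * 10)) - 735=2276092042979 / 30270030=75192.92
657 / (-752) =-657 / 752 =-0.87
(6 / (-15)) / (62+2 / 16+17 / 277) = -4432 / 689025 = -0.01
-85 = -85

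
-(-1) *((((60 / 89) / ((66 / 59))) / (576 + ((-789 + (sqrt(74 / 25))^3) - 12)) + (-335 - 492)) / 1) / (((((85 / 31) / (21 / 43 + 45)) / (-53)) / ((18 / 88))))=7892465134500 *sqrt(74) / 6223794971517739 + 4628508484082589854469 / 31118974857588695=148735.90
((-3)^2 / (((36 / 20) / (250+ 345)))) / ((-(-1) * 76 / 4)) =2975 / 19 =156.58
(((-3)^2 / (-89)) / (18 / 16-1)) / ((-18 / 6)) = 24 / 89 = 0.27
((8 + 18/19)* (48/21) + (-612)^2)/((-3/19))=-2372241.52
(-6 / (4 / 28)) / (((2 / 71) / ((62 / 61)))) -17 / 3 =-278363 / 183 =-1521.11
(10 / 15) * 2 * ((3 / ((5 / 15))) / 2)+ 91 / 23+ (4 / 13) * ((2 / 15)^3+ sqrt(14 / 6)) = 10.43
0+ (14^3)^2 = 7529536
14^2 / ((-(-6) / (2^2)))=392 / 3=130.67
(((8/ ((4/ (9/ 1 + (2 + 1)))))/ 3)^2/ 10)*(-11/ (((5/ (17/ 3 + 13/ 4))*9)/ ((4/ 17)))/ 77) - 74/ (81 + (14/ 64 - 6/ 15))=-0.96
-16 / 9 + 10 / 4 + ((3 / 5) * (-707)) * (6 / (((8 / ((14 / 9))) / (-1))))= 22303 / 45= 495.62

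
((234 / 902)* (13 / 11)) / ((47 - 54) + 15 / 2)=0.61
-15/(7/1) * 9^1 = -135/7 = -19.29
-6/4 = -3/2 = -1.50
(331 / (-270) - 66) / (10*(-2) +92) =-18151 / 19440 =-0.93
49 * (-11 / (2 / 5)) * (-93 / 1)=250635 / 2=125317.50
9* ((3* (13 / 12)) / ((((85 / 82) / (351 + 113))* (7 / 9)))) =10016136 / 595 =16833.84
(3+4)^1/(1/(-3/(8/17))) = -357/8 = -44.62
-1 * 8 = -8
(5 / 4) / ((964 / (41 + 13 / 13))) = 105 / 1928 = 0.05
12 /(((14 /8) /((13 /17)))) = 5.24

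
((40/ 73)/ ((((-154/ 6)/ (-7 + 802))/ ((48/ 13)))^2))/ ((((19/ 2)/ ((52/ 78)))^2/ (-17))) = -15843299328000/ 26405732353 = -599.99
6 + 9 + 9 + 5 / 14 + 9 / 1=467 / 14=33.36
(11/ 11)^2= 1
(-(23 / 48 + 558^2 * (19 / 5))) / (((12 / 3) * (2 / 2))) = -283964083 / 960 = -295795.92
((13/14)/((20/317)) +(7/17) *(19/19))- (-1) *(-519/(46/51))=-61339829/109480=-560.28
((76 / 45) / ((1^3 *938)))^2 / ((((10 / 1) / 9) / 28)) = 2888 / 35350875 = 0.00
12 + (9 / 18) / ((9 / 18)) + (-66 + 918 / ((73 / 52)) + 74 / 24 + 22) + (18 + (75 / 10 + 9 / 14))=3998947 / 6132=652.14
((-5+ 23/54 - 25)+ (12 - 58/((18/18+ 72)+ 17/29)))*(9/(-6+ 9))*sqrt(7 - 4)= -1057997*sqrt(3)/19206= -95.41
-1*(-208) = 208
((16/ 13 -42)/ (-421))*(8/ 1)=4240/ 5473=0.77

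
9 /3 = 3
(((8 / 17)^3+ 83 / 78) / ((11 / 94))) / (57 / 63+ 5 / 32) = 9.41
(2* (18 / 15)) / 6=2 / 5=0.40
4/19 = 0.21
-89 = -89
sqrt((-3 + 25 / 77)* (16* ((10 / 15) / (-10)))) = 1.69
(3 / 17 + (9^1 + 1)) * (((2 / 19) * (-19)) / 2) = -173 / 17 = -10.18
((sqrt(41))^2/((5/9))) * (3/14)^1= 15.81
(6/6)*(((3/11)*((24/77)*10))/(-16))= -0.05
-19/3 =-6.33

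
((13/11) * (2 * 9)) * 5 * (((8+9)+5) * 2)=4680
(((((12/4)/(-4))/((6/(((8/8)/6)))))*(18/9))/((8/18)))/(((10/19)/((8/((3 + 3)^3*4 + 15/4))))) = -19/11570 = -0.00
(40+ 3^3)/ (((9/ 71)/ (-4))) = -19028/ 9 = -2114.22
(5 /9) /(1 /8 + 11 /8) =0.37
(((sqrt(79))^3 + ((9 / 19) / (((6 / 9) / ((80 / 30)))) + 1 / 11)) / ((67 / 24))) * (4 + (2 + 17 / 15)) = 71048 / 14003 + 67624 * sqrt(79) / 335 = 1799.27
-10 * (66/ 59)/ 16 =-165/ 236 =-0.70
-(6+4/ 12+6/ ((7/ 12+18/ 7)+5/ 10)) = -7345/ 921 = -7.98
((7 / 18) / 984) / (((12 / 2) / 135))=35 / 3936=0.01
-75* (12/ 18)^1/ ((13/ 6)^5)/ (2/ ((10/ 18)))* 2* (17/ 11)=-3672000/ 4084223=-0.90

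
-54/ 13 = -4.15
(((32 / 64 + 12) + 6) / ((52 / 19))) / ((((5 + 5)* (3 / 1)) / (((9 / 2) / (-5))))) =-2109 / 10400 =-0.20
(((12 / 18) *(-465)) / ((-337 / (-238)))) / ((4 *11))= -18445 / 3707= -4.98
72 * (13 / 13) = 72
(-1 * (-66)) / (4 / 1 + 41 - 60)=-22 / 5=-4.40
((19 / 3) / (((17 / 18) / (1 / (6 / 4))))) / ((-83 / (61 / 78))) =-2318 / 55029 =-0.04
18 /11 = 1.64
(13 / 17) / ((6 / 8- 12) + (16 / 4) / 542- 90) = -14092 / 1865699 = -0.01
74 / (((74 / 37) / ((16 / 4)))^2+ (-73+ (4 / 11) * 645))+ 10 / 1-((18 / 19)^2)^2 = 8954553022 / 927755199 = 9.65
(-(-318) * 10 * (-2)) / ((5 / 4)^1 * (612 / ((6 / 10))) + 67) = -3180 / 671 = -4.74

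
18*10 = 180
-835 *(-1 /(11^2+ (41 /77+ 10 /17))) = 1093015 /159856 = 6.84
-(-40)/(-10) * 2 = -8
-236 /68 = -59 /17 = -3.47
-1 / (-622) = 1 / 622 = 0.00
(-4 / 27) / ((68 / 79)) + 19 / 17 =434 / 459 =0.95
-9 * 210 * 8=-15120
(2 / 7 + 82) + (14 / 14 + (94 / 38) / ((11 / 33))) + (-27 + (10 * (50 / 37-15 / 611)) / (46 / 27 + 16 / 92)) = 124060016888 / 1752924173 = 70.77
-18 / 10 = -9 / 5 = -1.80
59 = 59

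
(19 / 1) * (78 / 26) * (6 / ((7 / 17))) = 830.57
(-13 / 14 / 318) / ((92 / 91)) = -169 / 58512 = -0.00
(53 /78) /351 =53 /27378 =0.00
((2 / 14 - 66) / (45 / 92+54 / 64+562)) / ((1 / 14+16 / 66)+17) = -22393536 / 3316489387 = -0.01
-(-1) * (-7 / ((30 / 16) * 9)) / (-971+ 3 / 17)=119 / 278505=0.00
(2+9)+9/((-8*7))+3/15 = 3091/280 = 11.04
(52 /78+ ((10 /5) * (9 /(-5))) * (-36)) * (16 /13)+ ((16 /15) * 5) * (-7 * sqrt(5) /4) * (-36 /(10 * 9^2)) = 161.26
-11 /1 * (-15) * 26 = 4290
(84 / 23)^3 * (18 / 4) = 2667168 / 12167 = 219.21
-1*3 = -3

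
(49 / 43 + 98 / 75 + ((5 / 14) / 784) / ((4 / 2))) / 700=173195453 / 49556640000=0.00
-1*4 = -4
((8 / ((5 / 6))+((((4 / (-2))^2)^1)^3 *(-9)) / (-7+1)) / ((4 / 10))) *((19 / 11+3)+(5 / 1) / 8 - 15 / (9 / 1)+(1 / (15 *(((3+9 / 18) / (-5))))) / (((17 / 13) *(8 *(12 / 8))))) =346789 / 357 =971.40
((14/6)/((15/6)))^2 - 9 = -1829/225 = -8.13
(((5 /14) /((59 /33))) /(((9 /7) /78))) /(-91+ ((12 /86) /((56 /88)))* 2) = -215215 /1608281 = -0.13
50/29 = 1.72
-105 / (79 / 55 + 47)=-1925 / 888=-2.17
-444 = -444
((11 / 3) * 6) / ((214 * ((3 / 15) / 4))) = 220 / 107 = 2.06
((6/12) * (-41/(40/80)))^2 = 1681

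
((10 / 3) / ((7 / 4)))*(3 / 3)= 40 / 21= 1.90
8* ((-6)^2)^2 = 10368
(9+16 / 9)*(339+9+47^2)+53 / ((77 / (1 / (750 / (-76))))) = 27558.71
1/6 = 0.17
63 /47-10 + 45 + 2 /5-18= 4404 /235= 18.74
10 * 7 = 70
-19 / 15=-1.27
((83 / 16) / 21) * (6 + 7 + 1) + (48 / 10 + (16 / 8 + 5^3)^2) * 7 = 13552807 / 120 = 112940.06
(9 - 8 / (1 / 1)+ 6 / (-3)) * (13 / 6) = -13 / 6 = -2.17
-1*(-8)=8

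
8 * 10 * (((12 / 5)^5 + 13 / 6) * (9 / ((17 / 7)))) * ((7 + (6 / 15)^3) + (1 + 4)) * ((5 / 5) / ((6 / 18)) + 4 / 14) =1276607328672 / 1328125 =961210.22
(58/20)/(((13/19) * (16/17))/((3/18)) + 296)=9367/968560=0.01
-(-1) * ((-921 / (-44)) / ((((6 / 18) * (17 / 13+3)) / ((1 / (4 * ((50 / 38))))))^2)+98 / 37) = 153935353237 / 51054080000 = 3.02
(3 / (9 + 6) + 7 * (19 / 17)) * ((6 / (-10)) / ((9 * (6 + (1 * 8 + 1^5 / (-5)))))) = -682 / 17595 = -0.04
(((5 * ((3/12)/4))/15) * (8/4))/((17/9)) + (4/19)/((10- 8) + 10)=307/7752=0.04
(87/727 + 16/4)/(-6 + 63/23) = -13777/10905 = -1.26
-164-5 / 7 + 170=37 / 7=5.29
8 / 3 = 2.67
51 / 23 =2.22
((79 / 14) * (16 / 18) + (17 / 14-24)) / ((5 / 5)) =-2239 / 126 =-17.77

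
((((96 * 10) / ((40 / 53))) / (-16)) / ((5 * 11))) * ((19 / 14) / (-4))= 3021 / 6160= 0.49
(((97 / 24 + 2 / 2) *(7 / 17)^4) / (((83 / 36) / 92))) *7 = 280643286 / 6932243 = 40.48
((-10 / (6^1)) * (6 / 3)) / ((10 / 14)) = -14 / 3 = -4.67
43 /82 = 0.52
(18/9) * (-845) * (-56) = 94640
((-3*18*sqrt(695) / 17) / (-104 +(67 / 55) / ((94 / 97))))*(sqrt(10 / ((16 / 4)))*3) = 2093850*sqrt(278) / 9030077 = 3.87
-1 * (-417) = 417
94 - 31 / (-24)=2287 / 24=95.29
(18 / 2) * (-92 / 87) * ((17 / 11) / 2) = -2346 / 319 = -7.35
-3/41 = -0.07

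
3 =3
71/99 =0.72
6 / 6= 1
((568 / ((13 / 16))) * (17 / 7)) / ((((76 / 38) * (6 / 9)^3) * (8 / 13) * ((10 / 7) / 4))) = 65178 / 5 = 13035.60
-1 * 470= -470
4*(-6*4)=-96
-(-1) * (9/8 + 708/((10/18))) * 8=51021/5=10204.20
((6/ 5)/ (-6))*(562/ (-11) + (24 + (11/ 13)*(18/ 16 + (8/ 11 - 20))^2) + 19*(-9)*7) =8652471/ 45760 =189.08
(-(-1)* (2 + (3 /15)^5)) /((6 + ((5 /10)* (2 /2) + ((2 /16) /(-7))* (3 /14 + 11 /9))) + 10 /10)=44107056 /164809375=0.27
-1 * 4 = -4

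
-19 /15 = -1.27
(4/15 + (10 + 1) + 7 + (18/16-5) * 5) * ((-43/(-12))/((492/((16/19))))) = -0.01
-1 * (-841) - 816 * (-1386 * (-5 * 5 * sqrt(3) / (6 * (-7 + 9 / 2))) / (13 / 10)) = 2512261.38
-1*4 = -4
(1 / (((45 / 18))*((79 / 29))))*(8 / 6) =232 / 1185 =0.20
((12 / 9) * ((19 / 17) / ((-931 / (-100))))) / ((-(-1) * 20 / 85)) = 100 / 147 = 0.68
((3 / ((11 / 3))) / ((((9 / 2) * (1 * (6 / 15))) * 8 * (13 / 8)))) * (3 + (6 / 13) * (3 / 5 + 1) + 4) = 503 / 1859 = 0.27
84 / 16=21 / 4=5.25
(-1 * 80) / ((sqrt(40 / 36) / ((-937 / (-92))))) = -5622 * sqrt(10) / 23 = -772.97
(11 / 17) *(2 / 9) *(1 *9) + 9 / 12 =139 / 68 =2.04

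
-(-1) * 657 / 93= 219 / 31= 7.06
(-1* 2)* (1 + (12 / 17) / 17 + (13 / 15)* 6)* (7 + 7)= -252532 / 1445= -174.76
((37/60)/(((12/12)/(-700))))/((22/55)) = -6475/6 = -1079.17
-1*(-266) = 266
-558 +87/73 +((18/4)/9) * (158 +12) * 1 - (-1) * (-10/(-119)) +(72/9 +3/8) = -32200915/69496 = -463.35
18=18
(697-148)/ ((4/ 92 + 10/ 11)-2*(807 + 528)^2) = -138897/ 901805609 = -0.00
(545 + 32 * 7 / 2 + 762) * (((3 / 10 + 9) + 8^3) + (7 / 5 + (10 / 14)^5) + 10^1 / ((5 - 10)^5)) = 15587874846093 / 21008750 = 741970.60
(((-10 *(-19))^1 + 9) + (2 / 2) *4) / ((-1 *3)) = -203 / 3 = -67.67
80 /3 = 26.67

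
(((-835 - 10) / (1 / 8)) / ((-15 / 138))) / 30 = 31096 / 15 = 2073.07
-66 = -66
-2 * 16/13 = -32/13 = -2.46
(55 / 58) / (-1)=-55 / 58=-0.95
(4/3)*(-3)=-4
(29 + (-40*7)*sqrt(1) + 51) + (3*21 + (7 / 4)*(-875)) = -6673 / 4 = -1668.25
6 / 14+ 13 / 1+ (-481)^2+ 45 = 1619936 / 7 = 231419.43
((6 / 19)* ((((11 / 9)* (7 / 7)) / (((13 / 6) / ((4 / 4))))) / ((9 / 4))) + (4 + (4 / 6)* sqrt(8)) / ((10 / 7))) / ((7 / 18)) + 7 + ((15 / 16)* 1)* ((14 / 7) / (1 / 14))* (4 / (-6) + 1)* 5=12* sqrt(2) / 5 + 2010951 / 34580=61.55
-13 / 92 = -0.14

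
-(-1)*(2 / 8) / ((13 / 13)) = 1 / 4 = 0.25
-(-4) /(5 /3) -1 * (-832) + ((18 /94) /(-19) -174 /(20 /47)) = 759925 /1786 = 425.49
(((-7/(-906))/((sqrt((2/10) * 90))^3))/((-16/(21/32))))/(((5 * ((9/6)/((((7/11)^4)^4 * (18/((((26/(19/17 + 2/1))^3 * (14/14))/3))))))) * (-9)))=242433331216113915773 * sqrt(2)/82824808993553546696739340984320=0.00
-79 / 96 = -0.82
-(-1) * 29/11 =29/11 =2.64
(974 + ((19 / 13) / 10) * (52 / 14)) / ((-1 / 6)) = -204654 / 35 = -5847.26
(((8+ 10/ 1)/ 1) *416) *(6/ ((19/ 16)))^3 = 6624903168/ 6859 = 965870.12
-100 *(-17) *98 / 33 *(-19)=-3165400 / 33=-95921.21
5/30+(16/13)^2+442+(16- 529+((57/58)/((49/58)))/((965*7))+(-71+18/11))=-512002620917/3691918230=-138.68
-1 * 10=-10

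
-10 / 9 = -1.11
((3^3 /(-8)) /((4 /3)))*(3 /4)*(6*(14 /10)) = -5103 /320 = -15.95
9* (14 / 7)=18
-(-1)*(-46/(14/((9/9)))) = -23/7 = -3.29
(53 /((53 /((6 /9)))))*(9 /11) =6 /11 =0.55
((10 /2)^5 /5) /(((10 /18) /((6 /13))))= 6750 /13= 519.23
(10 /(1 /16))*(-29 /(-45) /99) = 928 /891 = 1.04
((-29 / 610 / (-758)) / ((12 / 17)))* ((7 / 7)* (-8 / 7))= -493 / 4854990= -0.00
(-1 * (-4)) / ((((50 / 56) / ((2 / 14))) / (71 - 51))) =12.80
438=438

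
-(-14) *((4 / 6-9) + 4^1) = -182 / 3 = -60.67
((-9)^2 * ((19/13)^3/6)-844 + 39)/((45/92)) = -154190942/98865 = -1559.61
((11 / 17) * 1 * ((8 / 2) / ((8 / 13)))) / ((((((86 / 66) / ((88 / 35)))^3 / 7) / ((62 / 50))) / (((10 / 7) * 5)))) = 108564432717312 / 57950664625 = 1873.39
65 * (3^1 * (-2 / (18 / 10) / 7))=-650 / 21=-30.95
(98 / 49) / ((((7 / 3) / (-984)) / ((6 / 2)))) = -17712 / 7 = -2530.29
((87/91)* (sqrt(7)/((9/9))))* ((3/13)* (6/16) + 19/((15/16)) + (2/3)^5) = 75065659* sqrt(7)/3832920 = 51.82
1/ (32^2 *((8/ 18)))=9/ 4096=0.00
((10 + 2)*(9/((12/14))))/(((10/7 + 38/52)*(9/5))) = 12740/393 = 32.42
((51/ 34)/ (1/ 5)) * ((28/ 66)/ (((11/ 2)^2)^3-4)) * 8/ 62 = 1792/ 120803001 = 0.00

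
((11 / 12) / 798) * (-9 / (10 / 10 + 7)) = -0.00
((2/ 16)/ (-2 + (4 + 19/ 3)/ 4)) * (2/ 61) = 3/ 427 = 0.01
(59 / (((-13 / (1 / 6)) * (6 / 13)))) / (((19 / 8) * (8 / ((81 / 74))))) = -531 / 5624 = -0.09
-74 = -74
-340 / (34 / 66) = -660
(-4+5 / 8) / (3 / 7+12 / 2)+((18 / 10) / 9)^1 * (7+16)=163 / 40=4.08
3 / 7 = 0.43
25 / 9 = 2.78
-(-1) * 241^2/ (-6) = -58081/ 6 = -9680.17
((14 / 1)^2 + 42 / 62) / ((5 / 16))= 97552 / 155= 629.37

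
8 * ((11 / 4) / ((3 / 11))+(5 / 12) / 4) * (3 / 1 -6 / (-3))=815 / 2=407.50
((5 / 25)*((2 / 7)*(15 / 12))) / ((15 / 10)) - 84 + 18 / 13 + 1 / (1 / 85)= 2.43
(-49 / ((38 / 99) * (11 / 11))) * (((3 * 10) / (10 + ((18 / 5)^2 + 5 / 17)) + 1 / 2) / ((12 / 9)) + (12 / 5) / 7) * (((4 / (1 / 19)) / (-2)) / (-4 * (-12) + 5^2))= 112.00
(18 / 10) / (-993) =-3 / 1655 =-0.00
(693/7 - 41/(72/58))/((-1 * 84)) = -0.79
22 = 22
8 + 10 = 18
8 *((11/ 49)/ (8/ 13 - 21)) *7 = -1144/ 1855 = -0.62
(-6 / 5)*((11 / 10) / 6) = -0.22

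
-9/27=-1/3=-0.33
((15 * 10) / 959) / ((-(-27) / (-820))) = -41000 / 8631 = -4.75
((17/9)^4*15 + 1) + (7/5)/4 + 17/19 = 160555411/831060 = 193.19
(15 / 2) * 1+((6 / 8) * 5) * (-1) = 15 / 4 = 3.75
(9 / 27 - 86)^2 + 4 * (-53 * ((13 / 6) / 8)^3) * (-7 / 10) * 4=7350.57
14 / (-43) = -14 / 43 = -0.33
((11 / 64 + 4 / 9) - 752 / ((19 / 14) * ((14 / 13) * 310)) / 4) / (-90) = -341603 / 152668800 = -0.00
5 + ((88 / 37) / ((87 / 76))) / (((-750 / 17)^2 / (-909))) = 202680367 / 50296875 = 4.03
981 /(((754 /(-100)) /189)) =-9270450 /377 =-24590.05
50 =50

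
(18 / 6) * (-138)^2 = 57132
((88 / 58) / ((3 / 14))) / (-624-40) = -77 / 7221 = -0.01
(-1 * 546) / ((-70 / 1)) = 39 / 5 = 7.80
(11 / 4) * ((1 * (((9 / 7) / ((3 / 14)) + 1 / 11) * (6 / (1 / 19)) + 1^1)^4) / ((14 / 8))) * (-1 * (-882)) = 431309663675654526 / 1331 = 324049334091400.85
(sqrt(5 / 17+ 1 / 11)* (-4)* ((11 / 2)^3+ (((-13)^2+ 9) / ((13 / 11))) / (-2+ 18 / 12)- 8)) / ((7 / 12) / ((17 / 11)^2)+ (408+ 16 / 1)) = 9092484* sqrt(374) / 210392897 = 0.84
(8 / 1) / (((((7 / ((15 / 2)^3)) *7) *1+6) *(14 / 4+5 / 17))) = 0.34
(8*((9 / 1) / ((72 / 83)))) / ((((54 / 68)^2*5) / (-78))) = -2494648 / 1215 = -2053.21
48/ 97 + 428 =41564/ 97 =428.49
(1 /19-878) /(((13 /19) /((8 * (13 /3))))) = -133448 /3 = -44482.67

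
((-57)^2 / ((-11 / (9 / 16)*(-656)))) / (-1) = -29241 / 115456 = -0.25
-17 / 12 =-1.42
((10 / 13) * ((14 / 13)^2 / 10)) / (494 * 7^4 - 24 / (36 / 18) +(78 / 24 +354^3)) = 0.00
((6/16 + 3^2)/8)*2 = 2.34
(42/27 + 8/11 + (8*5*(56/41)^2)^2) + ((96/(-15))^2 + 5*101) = 6116.72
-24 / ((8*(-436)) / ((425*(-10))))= -6375 / 218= -29.24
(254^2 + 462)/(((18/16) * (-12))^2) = 259912/729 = 356.53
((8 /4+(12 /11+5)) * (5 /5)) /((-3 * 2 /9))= -267 /22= -12.14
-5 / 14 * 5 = -25 / 14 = -1.79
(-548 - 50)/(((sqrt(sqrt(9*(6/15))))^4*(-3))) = 1495/27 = 55.37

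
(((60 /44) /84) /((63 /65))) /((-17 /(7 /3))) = -325 /141372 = -0.00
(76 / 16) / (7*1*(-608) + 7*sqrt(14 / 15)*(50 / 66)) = -4717548 / 4226916883-3135*sqrt(210) / 33815335064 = -0.00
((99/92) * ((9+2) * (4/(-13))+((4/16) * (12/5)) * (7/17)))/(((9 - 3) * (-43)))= 114411/8742760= 0.01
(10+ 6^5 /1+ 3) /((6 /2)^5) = 7789 /243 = 32.05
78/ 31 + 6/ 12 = 187/ 62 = 3.02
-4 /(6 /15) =-10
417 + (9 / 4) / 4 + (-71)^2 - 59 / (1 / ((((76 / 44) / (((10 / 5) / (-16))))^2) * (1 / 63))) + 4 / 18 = 214662293 / 40656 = 5279.97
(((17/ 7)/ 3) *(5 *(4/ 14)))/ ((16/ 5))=425/ 1176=0.36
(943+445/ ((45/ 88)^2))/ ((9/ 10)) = 2142262/ 729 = 2938.63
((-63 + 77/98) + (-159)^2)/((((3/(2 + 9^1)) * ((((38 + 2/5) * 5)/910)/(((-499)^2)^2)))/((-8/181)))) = -1201017567943512.13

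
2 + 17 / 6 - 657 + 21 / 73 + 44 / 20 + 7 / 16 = -11374711 / 17520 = -649.24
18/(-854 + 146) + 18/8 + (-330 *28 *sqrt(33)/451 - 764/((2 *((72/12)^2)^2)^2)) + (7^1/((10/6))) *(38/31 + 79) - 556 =-3330484179527/15360088320 - 840 *sqrt(33)/41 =-334.52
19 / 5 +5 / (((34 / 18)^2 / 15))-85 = -86959 / 1445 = -60.18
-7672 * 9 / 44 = -17262 / 11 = -1569.27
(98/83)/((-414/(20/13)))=-0.00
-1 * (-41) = 41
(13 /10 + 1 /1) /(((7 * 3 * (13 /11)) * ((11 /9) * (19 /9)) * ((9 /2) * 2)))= 69 /17290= 0.00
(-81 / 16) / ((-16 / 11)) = 891 / 256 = 3.48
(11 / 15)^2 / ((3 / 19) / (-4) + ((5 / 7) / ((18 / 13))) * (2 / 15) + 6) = 193116 / 2165125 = 0.09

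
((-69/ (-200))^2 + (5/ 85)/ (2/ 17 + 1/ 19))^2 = 41767505641/ 193600000000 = 0.22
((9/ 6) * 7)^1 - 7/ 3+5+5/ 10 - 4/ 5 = 193/ 15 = 12.87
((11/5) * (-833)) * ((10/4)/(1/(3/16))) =-27489/32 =-859.03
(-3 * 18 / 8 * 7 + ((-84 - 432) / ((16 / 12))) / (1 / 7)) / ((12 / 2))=-3675 / 8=-459.38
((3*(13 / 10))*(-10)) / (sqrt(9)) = -13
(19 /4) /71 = 0.07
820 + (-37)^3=-49833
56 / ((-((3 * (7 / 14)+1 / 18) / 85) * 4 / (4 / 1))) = -3060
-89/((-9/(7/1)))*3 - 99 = 326/3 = 108.67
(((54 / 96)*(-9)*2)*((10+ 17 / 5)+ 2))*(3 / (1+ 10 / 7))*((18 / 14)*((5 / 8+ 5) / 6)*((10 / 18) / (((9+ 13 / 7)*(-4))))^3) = 0.00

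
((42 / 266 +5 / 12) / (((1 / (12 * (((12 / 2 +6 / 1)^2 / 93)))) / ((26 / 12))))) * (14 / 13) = 14672 / 589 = 24.91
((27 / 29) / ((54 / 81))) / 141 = 27 / 2726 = 0.01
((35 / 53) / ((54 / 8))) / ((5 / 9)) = 0.18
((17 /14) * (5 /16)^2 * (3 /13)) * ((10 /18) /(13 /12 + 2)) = 2125 /430976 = 0.00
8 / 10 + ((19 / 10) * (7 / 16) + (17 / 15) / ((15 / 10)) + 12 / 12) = 4877 / 1440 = 3.39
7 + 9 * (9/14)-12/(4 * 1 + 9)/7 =329/26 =12.65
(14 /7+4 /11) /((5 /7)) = 182 /55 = 3.31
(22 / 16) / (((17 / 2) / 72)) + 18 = 504 / 17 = 29.65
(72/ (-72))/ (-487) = 1/ 487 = 0.00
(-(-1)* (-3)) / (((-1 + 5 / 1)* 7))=-0.11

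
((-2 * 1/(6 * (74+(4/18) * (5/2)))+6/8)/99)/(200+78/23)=0.00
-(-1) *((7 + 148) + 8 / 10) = 779 / 5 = 155.80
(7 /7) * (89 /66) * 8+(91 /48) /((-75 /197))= 230003 /39600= 5.81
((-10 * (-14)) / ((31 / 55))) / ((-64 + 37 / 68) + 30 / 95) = -9948400 / 2528887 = -3.93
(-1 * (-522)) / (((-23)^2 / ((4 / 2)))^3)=4176 / 148035889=0.00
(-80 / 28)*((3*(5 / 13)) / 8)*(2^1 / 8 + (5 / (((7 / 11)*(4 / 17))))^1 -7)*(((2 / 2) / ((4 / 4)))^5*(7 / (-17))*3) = 83925 / 6188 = 13.56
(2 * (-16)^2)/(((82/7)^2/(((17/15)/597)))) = 106624/15053355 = 0.01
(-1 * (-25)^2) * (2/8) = -156.25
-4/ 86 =-2/ 43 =-0.05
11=11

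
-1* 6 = -6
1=1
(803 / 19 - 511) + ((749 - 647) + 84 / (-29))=-203668 / 551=-369.63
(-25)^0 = 1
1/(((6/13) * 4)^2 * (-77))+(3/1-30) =-1197673/44352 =-27.00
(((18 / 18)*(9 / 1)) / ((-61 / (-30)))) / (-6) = -45 / 61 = -0.74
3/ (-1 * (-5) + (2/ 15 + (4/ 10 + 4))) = 45/ 143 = 0.31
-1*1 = -1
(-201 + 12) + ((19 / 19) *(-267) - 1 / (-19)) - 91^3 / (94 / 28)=-200857047 / 893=-224923.90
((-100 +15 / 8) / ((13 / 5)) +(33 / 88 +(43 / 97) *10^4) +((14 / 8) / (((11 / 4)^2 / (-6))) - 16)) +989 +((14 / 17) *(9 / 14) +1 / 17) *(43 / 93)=5179227725209 / 964922244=5367.51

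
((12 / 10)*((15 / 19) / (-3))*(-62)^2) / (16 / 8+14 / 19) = -5766 / 13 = -443.54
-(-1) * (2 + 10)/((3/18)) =72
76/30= 38/15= 2.53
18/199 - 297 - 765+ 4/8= -422441/398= -1061.41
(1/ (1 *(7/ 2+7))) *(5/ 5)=2/ 21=0.10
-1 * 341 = -341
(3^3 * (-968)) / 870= -4356 / 145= -30.04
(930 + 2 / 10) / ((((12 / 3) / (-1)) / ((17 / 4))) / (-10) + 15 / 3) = 79067 / 433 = 182.60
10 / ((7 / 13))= 130 / 7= 18.57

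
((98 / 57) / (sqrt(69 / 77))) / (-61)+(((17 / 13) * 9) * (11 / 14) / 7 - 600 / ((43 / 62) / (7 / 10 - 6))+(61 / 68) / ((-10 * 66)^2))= 3721175338644451 / 811343332800 - 98 * sqrt(5313) / 239913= 4586.41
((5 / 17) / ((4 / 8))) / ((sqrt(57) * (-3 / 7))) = -70 * sqrt(57) / 2907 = -0.18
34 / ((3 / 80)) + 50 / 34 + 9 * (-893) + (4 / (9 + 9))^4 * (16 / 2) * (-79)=-795303868 / 111537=-7130.40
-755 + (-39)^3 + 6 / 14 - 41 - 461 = -424029 / 7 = -60575.57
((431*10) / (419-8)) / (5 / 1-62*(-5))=0.03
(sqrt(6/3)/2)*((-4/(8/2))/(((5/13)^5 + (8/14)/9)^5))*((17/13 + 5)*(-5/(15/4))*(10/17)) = 294486774981482141164578098603903439240*sqrt(2)/228896712453067759482670731435119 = 1819454.66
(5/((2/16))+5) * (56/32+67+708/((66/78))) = 1792845/44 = 40746.48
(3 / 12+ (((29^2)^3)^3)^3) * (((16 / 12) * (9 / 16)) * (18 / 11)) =1006736100026253227962228926784553353732911434784837721069594483543179771383934375 / 88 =11440182954843786681388960000000000000000000000000000000000000000000000000000000.00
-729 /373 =-1.95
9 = 9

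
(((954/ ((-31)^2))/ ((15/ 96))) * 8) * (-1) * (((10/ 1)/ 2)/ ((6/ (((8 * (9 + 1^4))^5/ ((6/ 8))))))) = -177838489600000/ 961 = -185055660353.80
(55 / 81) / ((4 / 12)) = 55 / 27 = 2.04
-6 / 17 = -0.35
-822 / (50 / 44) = -18084 / 25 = -723.36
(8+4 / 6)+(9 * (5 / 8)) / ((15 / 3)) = 235 / 24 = 9.79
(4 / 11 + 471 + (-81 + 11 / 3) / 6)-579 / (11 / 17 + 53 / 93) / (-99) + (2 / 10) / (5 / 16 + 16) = 12795694699 / 27619020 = 463.29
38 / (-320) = -0.12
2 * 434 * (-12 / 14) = -744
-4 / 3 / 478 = -2 / 717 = -0.00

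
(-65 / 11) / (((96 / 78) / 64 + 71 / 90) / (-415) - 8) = 63121500 / 85477601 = 0.74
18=18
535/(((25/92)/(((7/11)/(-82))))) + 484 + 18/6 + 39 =510.72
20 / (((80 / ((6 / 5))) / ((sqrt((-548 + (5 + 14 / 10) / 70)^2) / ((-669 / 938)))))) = -6424228 / 27875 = -230.47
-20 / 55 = -4 / 11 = -0.36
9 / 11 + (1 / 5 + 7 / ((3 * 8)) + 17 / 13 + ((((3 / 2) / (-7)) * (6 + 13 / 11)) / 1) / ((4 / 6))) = 37129 / 120120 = 0.31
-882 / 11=-80.18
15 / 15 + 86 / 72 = 79 / 36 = 2.19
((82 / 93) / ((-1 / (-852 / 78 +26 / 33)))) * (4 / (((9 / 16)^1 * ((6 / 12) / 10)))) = 456366080 / 359073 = 1270.96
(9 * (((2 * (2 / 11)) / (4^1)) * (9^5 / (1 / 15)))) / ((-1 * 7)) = -7971615 / 77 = -103527.47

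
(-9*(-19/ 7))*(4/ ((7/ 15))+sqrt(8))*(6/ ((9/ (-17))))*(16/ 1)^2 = -29767680/ 49 - 992256*sqrt(2)/ 7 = -807969.66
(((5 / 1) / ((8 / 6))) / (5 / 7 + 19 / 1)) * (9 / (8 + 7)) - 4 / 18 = -179 / 1656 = -0.11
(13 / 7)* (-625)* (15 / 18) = -40625 / 42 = -967.26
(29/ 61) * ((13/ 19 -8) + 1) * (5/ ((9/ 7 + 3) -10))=3045/ 1159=2.63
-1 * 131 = -131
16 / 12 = 4 / 3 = 1.33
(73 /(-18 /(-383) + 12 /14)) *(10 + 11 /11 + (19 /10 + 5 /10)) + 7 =13197611 /12120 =1088.91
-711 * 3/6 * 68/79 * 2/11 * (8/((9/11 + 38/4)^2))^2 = -834121728/2655237841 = -0.31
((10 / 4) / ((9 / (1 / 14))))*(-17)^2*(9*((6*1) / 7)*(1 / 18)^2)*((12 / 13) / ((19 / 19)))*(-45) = -7225 / 1274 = -5.67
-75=-75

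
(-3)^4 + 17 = 98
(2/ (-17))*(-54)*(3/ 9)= 2.12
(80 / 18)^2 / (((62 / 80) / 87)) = 1856000 / 837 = 2217.44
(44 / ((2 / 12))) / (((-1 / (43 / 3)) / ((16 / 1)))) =-60544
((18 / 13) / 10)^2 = 81 / 4225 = 0.02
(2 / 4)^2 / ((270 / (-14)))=-7 / 540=-0.01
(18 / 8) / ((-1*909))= -1 / 404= -0.00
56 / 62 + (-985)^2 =30077003 / 31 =970225.90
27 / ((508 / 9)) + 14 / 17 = 11243 / 8636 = 1.30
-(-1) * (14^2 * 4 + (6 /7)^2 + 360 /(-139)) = 5327188 /6811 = 782.14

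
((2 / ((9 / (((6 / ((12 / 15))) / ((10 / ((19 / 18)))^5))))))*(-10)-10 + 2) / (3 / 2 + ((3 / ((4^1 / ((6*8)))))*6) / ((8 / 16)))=-90701740099 / 4914766368000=-0.02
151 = 151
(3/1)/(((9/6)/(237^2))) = 112338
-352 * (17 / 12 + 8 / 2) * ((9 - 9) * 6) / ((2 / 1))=0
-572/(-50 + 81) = -572/31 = -18.45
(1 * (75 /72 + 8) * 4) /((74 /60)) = 29.32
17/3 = 5.67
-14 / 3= -4.67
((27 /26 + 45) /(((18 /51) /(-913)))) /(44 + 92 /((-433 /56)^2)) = -1161096690831 /443977456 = -2615.22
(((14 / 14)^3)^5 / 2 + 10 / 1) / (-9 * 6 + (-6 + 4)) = -3 / 16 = -0.19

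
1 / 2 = 0.50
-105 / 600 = -7 / 40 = -0.18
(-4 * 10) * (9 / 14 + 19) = -5500 / 7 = -785.71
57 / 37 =1.54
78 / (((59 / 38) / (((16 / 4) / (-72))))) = -494 / 177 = -2.79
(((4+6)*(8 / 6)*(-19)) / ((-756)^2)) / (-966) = 95 / 207038916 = 0.00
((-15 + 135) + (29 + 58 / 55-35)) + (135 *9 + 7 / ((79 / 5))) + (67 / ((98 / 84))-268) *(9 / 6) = 30860289 / 30415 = 1014.64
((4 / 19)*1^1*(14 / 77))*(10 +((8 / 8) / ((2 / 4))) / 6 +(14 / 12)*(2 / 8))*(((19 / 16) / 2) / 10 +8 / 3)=44489 / 40128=1.11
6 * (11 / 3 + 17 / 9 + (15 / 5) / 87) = 2918 / 87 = 33.54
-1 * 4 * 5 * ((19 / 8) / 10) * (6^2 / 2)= -171 / 2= -85.50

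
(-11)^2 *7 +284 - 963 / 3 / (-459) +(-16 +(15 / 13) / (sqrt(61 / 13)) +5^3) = 1241.23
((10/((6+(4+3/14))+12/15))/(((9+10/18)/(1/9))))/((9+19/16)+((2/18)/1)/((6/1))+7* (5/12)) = 50400/62648119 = 0.00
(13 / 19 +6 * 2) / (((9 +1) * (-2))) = -241 / 380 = -0.63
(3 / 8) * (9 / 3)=9 / 8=1.12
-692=-692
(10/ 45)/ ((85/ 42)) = 28/ 255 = 0.11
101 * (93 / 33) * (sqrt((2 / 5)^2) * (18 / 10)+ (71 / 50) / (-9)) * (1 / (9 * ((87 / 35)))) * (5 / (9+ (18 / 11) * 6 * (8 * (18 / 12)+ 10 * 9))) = 0.04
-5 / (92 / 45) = -225 / 92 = -2.45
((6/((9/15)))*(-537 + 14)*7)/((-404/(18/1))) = 164745/101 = 1631.14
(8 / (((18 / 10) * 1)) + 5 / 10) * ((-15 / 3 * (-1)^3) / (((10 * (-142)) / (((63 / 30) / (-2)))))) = 623 / 34080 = 0.02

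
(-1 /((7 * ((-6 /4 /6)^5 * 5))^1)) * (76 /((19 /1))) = 4096 /35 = 117.03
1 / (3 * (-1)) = -1 / 3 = -0.33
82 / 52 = 41 / 26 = 1.58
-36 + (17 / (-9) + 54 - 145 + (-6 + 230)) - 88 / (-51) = 96.84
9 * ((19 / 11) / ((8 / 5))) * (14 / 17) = 5985 / 748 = 8.00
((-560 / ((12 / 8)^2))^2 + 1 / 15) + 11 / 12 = 61946.66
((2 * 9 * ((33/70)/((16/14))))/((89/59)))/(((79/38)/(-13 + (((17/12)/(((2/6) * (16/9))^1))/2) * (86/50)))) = -11659786677/449984000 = -25.91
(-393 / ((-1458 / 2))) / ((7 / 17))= 2227 / 1701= 1.31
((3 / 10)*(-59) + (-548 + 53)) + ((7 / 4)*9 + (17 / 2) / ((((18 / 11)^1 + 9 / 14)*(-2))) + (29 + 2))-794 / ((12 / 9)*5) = -4120141 / 7020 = -586.91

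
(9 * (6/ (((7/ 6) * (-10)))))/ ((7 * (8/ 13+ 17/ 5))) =-234/ 1421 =-0.16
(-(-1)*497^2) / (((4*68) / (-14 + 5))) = -2223081 / 272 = -8173.09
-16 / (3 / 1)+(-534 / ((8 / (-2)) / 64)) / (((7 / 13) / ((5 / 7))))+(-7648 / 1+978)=684806 / 147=4658.54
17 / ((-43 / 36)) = -612 / 43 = -14.23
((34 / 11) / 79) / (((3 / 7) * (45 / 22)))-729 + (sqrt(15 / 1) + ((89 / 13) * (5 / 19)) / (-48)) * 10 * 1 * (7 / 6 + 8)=-30869083543 / 42148080 + 275 * sqrt(15) / 3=-377.37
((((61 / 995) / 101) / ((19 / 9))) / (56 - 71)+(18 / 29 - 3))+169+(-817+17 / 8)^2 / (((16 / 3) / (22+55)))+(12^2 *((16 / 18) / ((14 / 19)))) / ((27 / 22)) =513707331526402569823 / 53583097881600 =9587115.19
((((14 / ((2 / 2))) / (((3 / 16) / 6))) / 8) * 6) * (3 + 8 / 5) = 7728 / 5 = 1545.60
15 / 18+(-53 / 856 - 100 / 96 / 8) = 4391 / 6848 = 0.64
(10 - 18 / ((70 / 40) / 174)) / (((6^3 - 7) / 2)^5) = -398656 / 2791447540343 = -0.00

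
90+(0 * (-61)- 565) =-475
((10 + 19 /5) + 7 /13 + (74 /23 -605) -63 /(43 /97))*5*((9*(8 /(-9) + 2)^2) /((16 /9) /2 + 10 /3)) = -2344989600 /244283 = -9599.48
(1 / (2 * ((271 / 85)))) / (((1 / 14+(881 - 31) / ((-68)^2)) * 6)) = 0.10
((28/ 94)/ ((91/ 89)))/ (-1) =-178/ 611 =-0.29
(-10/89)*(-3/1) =0.34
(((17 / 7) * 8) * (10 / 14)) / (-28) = -170 / 343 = -0.50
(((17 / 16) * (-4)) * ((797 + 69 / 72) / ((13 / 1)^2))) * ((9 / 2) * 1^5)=-976701 / 10816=-90.30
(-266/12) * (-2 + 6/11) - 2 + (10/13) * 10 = 16274/429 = 37.93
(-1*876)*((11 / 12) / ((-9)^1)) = 89.22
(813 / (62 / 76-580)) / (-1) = 30894 / 22009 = 1.40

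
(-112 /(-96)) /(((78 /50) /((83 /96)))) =14525 /22464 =0.65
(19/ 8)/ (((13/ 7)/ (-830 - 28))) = -4389/ 4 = -1097.25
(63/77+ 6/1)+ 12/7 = 657/77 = 8.53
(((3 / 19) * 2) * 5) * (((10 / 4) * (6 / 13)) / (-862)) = -0.00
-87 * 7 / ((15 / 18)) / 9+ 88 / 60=-1196 / 15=-79.73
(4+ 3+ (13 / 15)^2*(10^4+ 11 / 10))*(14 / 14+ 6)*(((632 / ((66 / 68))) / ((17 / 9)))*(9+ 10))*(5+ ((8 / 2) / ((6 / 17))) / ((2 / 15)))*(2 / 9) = 6894674143.53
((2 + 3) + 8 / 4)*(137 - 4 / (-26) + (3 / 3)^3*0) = 12481 / 13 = 960.08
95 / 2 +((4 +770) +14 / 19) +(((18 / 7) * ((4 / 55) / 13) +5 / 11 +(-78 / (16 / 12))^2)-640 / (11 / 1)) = 1592565077 / 380380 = 4186.77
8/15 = 0.53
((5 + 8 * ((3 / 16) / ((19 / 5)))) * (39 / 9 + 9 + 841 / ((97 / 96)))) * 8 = 10620640 / 291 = 36497.04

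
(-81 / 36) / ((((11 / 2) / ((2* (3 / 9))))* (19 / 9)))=-27 / 209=-0.13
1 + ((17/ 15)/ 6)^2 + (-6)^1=-40211/ 8100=-4.96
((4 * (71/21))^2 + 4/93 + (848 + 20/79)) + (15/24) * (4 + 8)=2243588231/2160018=1038.69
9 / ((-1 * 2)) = -9 / 2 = -4.50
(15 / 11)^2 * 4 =900 / 121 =7.44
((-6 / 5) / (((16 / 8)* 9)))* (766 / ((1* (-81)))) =766 / 1215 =0.63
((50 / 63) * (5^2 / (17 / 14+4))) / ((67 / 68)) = 170000 / 44019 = 3.86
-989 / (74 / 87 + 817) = -86043 / 71153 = -1.21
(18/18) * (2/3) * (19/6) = 19/9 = 2.11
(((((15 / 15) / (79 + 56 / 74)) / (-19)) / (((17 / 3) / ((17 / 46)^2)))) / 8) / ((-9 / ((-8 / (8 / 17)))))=-10693 / 2847408096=-0.00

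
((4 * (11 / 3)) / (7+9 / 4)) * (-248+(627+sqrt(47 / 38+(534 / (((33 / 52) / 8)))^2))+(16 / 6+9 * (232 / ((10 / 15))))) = 1855216 / 333+8 * sqrt(7917605719082) / 2109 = 16244.80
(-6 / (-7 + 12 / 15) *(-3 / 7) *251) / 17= -22590 / 3689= -6.12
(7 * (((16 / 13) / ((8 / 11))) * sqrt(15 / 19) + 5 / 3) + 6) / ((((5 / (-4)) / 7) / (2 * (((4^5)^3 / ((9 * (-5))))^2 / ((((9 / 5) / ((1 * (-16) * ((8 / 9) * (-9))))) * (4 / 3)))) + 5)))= -109499872821539907407876 / 18225 - 318169441783342372468168 * sqrt(285) / 1500525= -9587849529088182128.55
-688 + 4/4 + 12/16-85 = -3085/4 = -771.25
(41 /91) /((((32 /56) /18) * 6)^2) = 2583 /208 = 12.42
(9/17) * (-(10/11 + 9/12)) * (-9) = 5913/748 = 7.91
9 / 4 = 2.25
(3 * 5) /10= 3 /2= 1.50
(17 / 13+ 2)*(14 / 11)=602 / 143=4.21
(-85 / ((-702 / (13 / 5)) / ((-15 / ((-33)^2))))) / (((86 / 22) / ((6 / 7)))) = -85 / 89397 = -0.00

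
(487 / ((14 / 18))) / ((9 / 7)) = 487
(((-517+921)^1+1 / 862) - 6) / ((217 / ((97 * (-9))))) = -1380213 / 862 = -1601.18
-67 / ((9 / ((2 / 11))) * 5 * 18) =-67 / 4455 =-0.02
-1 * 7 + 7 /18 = -119 /18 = -6.61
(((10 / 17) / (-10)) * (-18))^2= 324 / 289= 1.12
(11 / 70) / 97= 11 / 6790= 0.00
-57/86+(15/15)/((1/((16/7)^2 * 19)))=415511/4214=98.60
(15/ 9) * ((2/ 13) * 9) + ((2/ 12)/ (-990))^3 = 2.31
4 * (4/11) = 16/11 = 1.45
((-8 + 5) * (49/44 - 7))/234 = 259/3432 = 0.08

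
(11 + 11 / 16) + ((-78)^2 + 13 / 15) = 1463173 / 240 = 6096.55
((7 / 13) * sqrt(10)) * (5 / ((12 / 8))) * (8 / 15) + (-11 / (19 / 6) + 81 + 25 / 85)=112 * sqrt(10) / 117 + 25136 / 323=80.85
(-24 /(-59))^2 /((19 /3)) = 1728 /66139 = 0.03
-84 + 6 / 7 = -582 / 7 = -83.14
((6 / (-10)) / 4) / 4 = -3 / 80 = -0.04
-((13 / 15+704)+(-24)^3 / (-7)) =-281371 / 105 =-2679.72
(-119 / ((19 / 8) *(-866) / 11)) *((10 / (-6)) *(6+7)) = -340340 / 24681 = -13.79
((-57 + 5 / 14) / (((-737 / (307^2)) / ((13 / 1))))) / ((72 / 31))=30120001171 / 742896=40544.03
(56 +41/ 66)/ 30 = 3737/ 1980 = 1.89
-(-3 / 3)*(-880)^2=774400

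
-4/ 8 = -1/ 2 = -0.50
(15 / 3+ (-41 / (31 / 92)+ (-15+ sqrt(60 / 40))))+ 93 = -1199 / 31+ sqrt(6) / 2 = -37.45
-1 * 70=-70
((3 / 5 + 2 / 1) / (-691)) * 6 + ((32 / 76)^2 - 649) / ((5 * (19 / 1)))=-6.85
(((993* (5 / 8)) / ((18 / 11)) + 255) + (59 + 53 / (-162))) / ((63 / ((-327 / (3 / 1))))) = -97887995 / 81648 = -1198.90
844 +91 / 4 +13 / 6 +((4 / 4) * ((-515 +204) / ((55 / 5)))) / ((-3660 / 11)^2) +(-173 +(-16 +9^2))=760.92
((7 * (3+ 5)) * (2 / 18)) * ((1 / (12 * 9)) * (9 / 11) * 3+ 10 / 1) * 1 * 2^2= 2744 / 11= 249.45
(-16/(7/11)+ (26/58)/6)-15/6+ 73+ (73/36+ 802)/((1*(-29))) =129401/7308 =17.71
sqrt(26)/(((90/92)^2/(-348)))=-245456 * sqrt(26)/675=-1854.20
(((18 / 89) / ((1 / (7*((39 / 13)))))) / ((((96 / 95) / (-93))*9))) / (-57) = 0.76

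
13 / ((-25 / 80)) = -208 / 5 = -41.60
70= 70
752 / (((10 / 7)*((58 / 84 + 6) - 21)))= -110544 / 3005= -36.79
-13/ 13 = -1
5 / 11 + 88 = 973 / 11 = 88.45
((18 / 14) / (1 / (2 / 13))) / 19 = 18 / 1729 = 0.01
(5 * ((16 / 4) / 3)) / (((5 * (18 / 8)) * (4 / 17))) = 68 / 27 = 2.52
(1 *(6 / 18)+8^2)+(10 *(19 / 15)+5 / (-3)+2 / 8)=907 / 12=75.58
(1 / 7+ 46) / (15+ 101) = 323 / 812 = 0.40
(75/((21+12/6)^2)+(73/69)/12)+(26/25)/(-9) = 6051/52900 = 0.11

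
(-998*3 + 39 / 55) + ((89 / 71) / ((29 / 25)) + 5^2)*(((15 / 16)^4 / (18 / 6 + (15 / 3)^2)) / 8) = -1244007133799289 / 415610961920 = -2993.20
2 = 2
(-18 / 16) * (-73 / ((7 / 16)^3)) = 980.71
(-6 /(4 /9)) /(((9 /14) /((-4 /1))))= 84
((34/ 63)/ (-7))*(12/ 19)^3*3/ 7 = -19584/ 2352637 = -0.01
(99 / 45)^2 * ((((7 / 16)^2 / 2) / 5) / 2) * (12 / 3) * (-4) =-0.74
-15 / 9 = -5 / 3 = -1.67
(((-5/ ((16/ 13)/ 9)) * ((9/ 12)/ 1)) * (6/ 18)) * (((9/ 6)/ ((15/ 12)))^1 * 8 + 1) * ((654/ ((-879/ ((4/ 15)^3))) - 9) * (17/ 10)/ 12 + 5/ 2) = -99992806849/ 843840000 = -118.50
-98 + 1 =-97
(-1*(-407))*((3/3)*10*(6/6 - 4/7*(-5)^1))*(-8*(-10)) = 8791200/7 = 1255885.71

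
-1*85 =-85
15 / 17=0.88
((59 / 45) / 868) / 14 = 59 / 546840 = 0.00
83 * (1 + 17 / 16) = 2739 / 16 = 171.19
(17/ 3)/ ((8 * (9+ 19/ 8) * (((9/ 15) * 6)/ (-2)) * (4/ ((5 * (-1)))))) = 425/ 9828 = 0.04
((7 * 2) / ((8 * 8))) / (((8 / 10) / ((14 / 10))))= 49 / 128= 0.38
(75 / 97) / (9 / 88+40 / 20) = 1320 / 3589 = 0.37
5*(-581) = -2905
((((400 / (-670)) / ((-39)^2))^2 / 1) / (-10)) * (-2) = 320 / 10385036649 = 0.00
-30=-30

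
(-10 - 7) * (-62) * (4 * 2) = 8432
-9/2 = -4.50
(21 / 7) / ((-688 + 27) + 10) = -1 / 217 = -0.00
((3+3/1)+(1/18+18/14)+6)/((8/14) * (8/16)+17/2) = 41/27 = 1.52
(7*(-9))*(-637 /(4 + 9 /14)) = 43218 /5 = 8643.60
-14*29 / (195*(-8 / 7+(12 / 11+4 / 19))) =-10241 / 780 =-13.13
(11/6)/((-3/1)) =-11/18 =-0.61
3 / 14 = 0.21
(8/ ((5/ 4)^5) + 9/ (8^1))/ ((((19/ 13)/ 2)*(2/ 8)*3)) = 1217593/ 178125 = 6.84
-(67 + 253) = -320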